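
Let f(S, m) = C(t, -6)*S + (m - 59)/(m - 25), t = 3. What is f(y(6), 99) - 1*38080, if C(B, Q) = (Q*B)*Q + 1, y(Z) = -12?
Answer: -1457336/37 ≈ -39387.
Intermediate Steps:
C(B, Q) = 1 + B*Q**2 (C(B, Q) = (B*Q)*Q + 1 = B*Q**2 + 1 = 1 + B*Q**2)
f(S, m) = 109*S + (-59 + m)/(-25 + m) (f(S, m) = (1 + 3*(-6)**2)*S + (m - 59)/(m - 25) = (1 + 3*36)*S + (-59 + m)/(-25 + m) = (1 + 108)*S + (-59 + m)/(-25 + m) = 109*S + (-59 + m)/(-25 + m))
f(y(6), 99) - 1*38080 = (-59 + 99 - 2725*(-12) + 109*(-12)*99)/(-25 + 99) - 1*38080 = (-59 + 99 + 32700 - 129492)/74 - 38080 = (1/74)*(-96752) - 38080 = -48376/37 - 38080 = -1457336/37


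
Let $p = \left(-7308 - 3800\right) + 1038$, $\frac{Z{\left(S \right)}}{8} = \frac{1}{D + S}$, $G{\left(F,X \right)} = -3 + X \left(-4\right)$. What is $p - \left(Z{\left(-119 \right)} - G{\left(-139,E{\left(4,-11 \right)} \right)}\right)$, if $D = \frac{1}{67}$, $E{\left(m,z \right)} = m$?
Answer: $- \frac{20107243}{1993} \approx -10089.0$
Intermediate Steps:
$D = \frac{1}{67} \approx 0.014925$
$G{\left(F,X \right)} = -3 - 4 X$
$Z{\left(S \right)} = \frac{8}{\frac{1}{67} + S}$
$p = -10070$ ($p = -11108 + 1038 = -10070$)
$p - \left(Z{\left(-119 \right)} - G{\left(-139,E{\left(4,-11 \right)} \right)}\right) = -10070 - \left(\frac{536}{1 + 67 \left(-119\right)} - \left(-3 - 16\right)\right) = -10070 - \left(\frac{536}{1 - 7973} - \left(-3 - 16\right)\right) = -10070 - \left(\frac{536}{-7972} - -19\right) = -10070 - \left(536 \left(- \frac{1}{7972}\right) + 19\right) = -10070 - \left(- \frac{134}{1993} + 19\right) = -10070 - \frac{37733}{1993} = - \frac{20107243}{1993}$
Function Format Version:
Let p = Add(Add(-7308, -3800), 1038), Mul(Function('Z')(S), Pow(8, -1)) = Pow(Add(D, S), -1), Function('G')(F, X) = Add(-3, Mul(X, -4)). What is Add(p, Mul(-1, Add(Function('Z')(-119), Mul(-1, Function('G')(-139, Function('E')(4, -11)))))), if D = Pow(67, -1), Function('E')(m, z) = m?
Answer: Rational(-20107243, 1993) ≈ -10089.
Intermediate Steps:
D = Rational(1, 67) ≈ 0.014925
Function('G')(F, X) = Add(-3, Mul(-4, X))
Function('Z')(S) = Mul(8, Pow(Add(Rational(1, 67), S), -1))
p = -10070 (p = Add(-11108, 1038) = -10070)
Add(p, Mul(-1, Add(Function('Z')(-119), Mul(-1, Function('G')(-139, Function('E')(4, -11)))))) = Add(-10070, Mul(-1, Add(Mul(536, Pow(Add(1, Mul(67, -119)), -1)), Mul(-1, Add(-3, Mul(-4, 4)))))) = Add(-10070, Mul(-1, Add(Mul(536, Pow(Add(1, -7973), -1)), Mul(-1, Add(-3, -16))))) = Add(-10070, Mul(-1, Add(Mul(536, Pow(-7972, -1)), Mul(-1, -19)))) = Add(-10070, Mul(-1, Add(Mul(536, Rational(-1, 7972)), 19))) = Add(-10070, Mul(-1, Add(Rational(-134, 1993), 19))) = Add(-10070, Mul(-1, Rational(37733, 1993))) = Add(-10070, Rational(-37733, 1993)) = Rational(-20107243, 1993)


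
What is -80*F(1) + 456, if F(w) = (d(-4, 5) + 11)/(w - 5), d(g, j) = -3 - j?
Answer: 516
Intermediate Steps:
F(w) = 3/(-5 + w) (F(w) = ((-3 - 1*5) + 11)/(w - 5) = ((-3 - 5) + 11)/(-5 + w) = (-8 + 11)/(-5 + w) = 3/(-5 + w))
-80*F(1) + 456 = -240/(-5 + 1) + 456 = -240/(-4) + 456 = -240*(-1)/4 + 456 = -80*(-¾) + 456 = 60 + 456 = 516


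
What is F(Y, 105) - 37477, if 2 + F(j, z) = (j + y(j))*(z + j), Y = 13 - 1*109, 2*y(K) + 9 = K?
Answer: -77631/2 ≈ -38816.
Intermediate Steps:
y(K) = -9/2 + K/2
Y = -96 (Y = 13 - 109 = -96)
F(j, z) = -2 + (-9/2 + 3*j/2)*(j + z) (F(j, z) = -2 + (j + (-9/2 + j/2))*(z + j) = -2 + (-9/2 + 3*j/2)*(j + z))
F(Y, 105) - 37477 = (-2 - 9/2*(-96) - 9/2*105 + (3/2)*(-96)**2 + (3/2)*(-96)*105) - 37477 = (-2 + 432 - 945/2 + (3/2)*9216 - 15120) - 37477 = (-2 + 432 - 945/2 + 13824 - 15120) - 37477 = -2677/2 - 37477 = -77631/2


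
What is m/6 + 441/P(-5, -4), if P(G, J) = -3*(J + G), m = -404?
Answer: -51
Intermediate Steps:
P(G, J) = -3*G - 3*J (P(G, J) = -3*(G + J) = -3*G - 3*J)
m/6 + 441/P(-5, -4) = -404/6 + 441/(-3*(-5) - 3*(-4)) = -404*⅙ + 441/(15 + 12) = -202/3 + 441/27 = -202/3 + 441*(1/27) = -202/3 + 49/3 = -51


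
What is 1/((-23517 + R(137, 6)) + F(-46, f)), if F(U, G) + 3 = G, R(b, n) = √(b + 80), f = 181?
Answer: -23339/544708704 - √217/544708704 ≈ -4.2874e-5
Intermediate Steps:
R(b, n) = √(80 + b)
F(U, G) = -3 + G
1/((-23517 + R(137, 6)) + F(-46, f)) = 1/((-23517 + √(80 + 137)) + (-3 + 181)) = 1/((-23517 + √217) + 178) = 1/(-23339 + √217)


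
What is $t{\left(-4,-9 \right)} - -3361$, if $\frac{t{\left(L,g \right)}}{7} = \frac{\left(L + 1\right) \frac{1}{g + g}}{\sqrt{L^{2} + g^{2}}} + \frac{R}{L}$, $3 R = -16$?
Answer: $\frac{10111}{3} + \frac{7 \sqrt{97}}{582} \approx 3370.5$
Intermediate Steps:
$R = - \frac{16}{3}$ ($R = \frac{1}{3} \left(-16\right) = - \frac{16}{3} \approx -5.3333$)
$t{\left(L,g \right)} = - \frac{112}{3 L} + \frac{7 \left(1 + L\right)}{2 g \sqrt{L^{2} + g^{2}}}$ ($t{\left(L,g \right)} = 7 \left(\frac{\left(L + 1\right) \frac{1}{g + g}}{\sqrt{L^{2} + g^{2}}} - \frac{16}{3 L}\right) = 7 \left(\frac{\left(1 + L\right) \frac{1}{2 g}}{\sqrt{L^{2} + g^{2}}} - \frac{16}{3 L}\right) = 7 \left(\frac{\frac{1}{2} \frac{1}{g} \left(1 + L\right)}{\sqrt{L^{2} + g^{2}}} - \frac{16}{3 L}\right) = 7 \left(\frac{1 + L}{2 g \sqrt{L^{2} + g^{2}}} - \frac{16}{3 L}\right) = 7 \left(- \frac{16}{3 L} + \frac{1 + L}{2 g \sqrt{L^{2} + g^{2}}}\right) = - \frac{112}{3 L} + \frac{7 \left(1 + L\right)}{2 g \sqrt{L^{2} + g^{2}}}$)
$t{\left(-4,-9 \right)} - -3361 = \frac{7 \left(\left(-32\right) \left(-9\right) \sqrt{\left(-4\right)^{2} + \left(-9\right)^{2}} + 3 \left(-4\right) \left(1 - 4\right)\right)}{6 \left(-4\right) \left(-9\right) \sqrt{\left(-4\right)^{2} + \left(-9\right)^{2}}} - -3361 = \frac{7}{6} \left(- \frac{1}{4}\right) \left(- \frac{1}{9}\right) \frac{1}{\sqrt{16 + 81}} \left(\left(-32\right) \left(-9\right) \sqrt{16 + 81} + 3 \left(-4\right) \left(-3\right)\right) + 3361 = \frac{7}{6} \left(- \frac{1}{4}\right) \left(- \frac{1}{9}\right) \frac{1}{\sqrt{97}} \left(\left(-32\right) \left(-9\right) \sqrt{97} + 36\right) + 3361 = \frac{7}{6} \left(- \frac{1}{4}\right) \left(- \frac{1}{9}\right) \frac{\sqrt{97}}{97} \left(288 \sqrt{97} + 36\right) + 3361 = \frac{7}{6} \left(- \frac{1}{4}\right) \left(- \frac{1}{9}\right) \frac{\sqrt{97}}{97} \left(36 + 288 \sqrt{97}\right) + 3361 = \frac{7 \sqrt{97} \left(36 + 288 \sqrt{97}\right)}{20952} + 3361 = 3361 + \frac{7 \sqrt{97} \left(36 + 288 \sqrt{97}\right)}{20952}$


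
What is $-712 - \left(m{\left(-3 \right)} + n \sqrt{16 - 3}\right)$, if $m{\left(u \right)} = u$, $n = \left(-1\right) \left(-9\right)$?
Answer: $-709 - 9 \sqrt{13} \approx -741.45$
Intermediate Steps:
$n = 9$
$-712 - \left(m{\left(-3 \right)} + n \sqrt{16 - 3}\right) = -712 - \left(-3 + 9 \sqrt{16 - 3}\right) = -712 - \left(-3 + 9 \sqrt{13}\right) = -712 + \left(3 - 9 \sqrt{13}\right) = -709 - 9 \sqrt{13}$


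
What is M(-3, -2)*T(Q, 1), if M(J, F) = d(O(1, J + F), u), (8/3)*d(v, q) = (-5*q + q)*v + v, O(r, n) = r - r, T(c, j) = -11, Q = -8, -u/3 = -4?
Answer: 0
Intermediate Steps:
u = 12 (u = -3*(-4) = 12)
O(r, n) = 0
d(v, q) = 3*v/8 - 3*q*v/2 (d(v, q) = 3*((-5*q + q)*v + v)/8 = 3*((-4*q)*v + v)/8 = 3*(-4*q*v + v)/8 = 3*(v - 4*q*v)/8 = 3*v/8 - 3*q*v/2)
M(J, F) = 0 (M(J, F) = (3/8)*0*(1 - 4*12) = (3/8)*0*(1 - 48) = (3/8)*0*(-47) = 0)
M(-3, -2)*T(Q, 1) = 0*(-11) = 0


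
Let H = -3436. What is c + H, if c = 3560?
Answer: 124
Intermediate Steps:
c + H = 3560 - 3436 = 124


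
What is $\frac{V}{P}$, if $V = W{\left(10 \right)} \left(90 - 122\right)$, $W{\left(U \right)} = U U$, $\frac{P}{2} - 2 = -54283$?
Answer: $\frac{1600}{54281} \approx 0.029476$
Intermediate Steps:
$P = -108562$ ($P = 4 + 2 \left(-54283\right) = 4 - 108566 = -108562$)
$W{\left(U \right)} = U^{2}$
$V = -3200$ ($V = 10^{2} \left(90 - 122\right) = 100 \left(-32\right) = -3200$)
$\frac{V}{P} = - \frac{3200}{-108562} = \left(-3200\right) \left(- \frac{1}{108562}\right) = \frac{1600}{54281}$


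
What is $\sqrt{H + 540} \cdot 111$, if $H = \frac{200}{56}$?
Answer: $\frac{111 \sqrt{26635}}{7} \approx 2587.9$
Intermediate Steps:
$H = \frac{25}{7}$ ($H = 200 \cdot \frac{1}{56} = \frac{25}{7} \approx 3.5714$)
$\sqrt{H + 540} \cdot 111 = \sqrt{\frac{25}{7} + 540} \cdot 111 = \sqrt{\frac{3805}{7}} \cdot 111 = \frac{\sqrt{26635}}{7} \cdot 111 = \frac{111 \sqrt{26635}}{7}$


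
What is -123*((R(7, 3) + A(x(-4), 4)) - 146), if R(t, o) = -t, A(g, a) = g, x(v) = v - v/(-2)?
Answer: 19557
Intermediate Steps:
x(v) = 3*v/2 (x(v) = v - v*(-1)/2 = v - (-1)*v/2 = v + v/2 = 3*v/2)
-123*((R(7, 3) + A(x(-4), 4)) - 146) = -123*((-1*7 + (3/2)*(-4)) - 146) = -123*((-7 - 6) - 146) = -123*(-13 - 146) = -123*(-159) = 19557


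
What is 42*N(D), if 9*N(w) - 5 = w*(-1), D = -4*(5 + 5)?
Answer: 210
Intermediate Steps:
D = -40 (D = -4*10 = -40)
N(w) = 5/9 - w/9 (N(w) = 5/9 + (w*(-1))/9 = 5/9 + (-w)/9 = 5/9 - w/9)
42*N(D) = 42*(5/9 - 1/9*(-40)) = 42*(5/9 + 40/9) = 42*5 = 210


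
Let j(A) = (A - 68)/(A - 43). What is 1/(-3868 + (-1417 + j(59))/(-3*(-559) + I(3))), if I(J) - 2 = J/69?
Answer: -617888/2390512447 ≈ -0.00025848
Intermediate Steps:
I(J) = 2 + J/69
j(A) = (-68 + A)/(-43 + A)
1/(-3868 + (-1417 + j(59))/(-3*(-559) + I(3))) = 1/(-3868 + (-1417 + (-68 + 59)/(-43 + 59))/(-3*(-559) + (2 + (1/69)*3))) = 1/(-3868 + (-1417 - 9/16)/(1677 + (2 + 1/23))) = 1/(-3868 + (-1417 + (1/16)*(-9))/(1677 + 47/23)) = 1/(-3868 + (-1417 - 9/16)/(38618/23)) = 1/(-3868 - 22681/16*23/38618) = 1/(-3868 - 521663/617888) = 1/(-2390512447/617888) = -617888/2390512447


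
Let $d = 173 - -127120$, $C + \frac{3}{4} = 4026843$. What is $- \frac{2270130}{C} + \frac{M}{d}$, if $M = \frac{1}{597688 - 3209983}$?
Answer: $- \frac{1006505623432324523}{1785377652063209505} \approx -0.56375$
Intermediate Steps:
$C = \frac{16107369}{4}$ ($C = - \frac{3}{4} + 4026843 = \frac{16107369}{4} \approx 4.0268 \cdot 10^{6}$)
$M = - \frac{1}{2612295}$ ($M = \frac{1}{-2612295} = - \frac{1}{2612295} \approx -3.828 \cdot 10^{-7}$)
$d = 127293$ ($d = 173 + 127120 = 127293$)
$- \frac{2270130}{C} + \frac{M}{d} = - \frac{2270130}{\frac{16107369}{4}} - \frac{1}{2612295 \cdot 127293} = \left(-2270130\right) \frac{4}{16107369} - \frac{1}{332526867435} = - \frac{3026840}{5369123} - \frac{1}{332526867435} = - \frac{1006505623432324523}{1785377652063209505}$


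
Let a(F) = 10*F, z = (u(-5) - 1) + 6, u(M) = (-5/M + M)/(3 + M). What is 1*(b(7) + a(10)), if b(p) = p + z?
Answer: 114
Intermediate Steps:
u(M) = (M - 5/M)/(3 + M)
z = 7 (z = ((-5 + (-5)²)/((-5)*(3 - 5)) - 1) + 6 = (-⅕*(-5 + 25)/(-2) - 1) + 6 = (-⅕*(-½)*20 - 1) + 6 = (2 - 1) + 6 = 1 + 6 = 7)
b(p) = 7 + p (b(p) = p + 7 = 7 + p)
1*(b(7) + a(10)) = 1*((7 + 7) + 10*10) = 1*(14 + 100) = 1*114 = 114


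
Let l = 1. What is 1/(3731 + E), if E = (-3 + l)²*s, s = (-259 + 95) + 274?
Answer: 1/4171 ≈ 0.00023975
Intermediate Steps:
s = 110 (s = -164 + 274 = 110)
E = 440 (E = (-3 + 1)²*110 = (-2)²*110 = 4*110 = 440)
1/(3731 + E) = 1/(3731 + 440) = 1/4171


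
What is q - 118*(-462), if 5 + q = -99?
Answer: 54412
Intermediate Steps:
q = -104 (q = -5 - 99 = -104)
q - 118*(-462) = -104 - 118*(-462) = -104 + 54516 = 54412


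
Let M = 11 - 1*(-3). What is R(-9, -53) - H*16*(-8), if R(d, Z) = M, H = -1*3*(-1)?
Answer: 398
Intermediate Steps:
H = 3 (H = -3*(-1) = 3)
M = 14 (M = 11 + 3 = 14)
R(d, Z) = 14
R(-9, -53) - H*16*(-8) = 14 - 3*16*(-8) = 14 - 48*(-8) = 14 - 1*(-384) = 14 + 384 = 398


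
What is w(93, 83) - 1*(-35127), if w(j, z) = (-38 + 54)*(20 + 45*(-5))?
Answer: 31847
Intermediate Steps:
w(j, z) = -3280 (w(j, z) = 16*(20 - 225) = 16*(-205) = -3280)
w(93, 83) - 1*(-35127) = -3280 - 1*(-35127) = -3280 + 35127 = 31847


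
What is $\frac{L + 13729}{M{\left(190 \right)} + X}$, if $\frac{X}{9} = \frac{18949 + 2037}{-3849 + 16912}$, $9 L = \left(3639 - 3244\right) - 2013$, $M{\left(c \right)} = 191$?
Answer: $\frac{1592941409}{24155163} \approx 65.946$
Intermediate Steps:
$L = - \frac{1618}{9}$ ($L = \frac{\left(3639 - 3244\right) - 2013}{9} = \frac{395 - 2013}{9} = \frac{1}{9} \left(-1618\right) = - \frac{1618}{9} \approx -179.78$)
$X = \frac{188874}{13063}$ ($X = 9 \frac{18949 + 2037}{-3849 + 16912} = 9 \cdot \frac{20986}{13063} = \frac{188874}{13063} \approx 14.459$)
$\frac{L + 13729}{M{\left(190 \right)} + X} = \frac{- \frac{1618}{9} + 13729}{191 + \frac{188874}{13063}} = \frac{121943}{9 \cdot \frac{2683907}{13063}} = \frac{121943}{9} \cdot \frac{13063}{2683907} = \frac{1592941409}{24155163}$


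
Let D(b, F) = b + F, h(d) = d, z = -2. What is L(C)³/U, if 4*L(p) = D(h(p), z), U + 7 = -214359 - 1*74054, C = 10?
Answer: -2/72105 ≈ -2.7737e-5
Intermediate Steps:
U = -288420 (U = -7 + (-214359 - 1*74054) = -7 + (-214359 - 74054) = -7 - 288413 = -288420)
D(b, F) = F + b
L(p) = -½ + p/4 (L(p) = (-2 + p)/4 = -½ + p/4)
L(C)³/U = (-½ + (¼)*10)³/(-288420) = (-½ + 5/2)³*(-1/288420) = 2³*(-1/288420) = 8*(-1/288420) = -2/72105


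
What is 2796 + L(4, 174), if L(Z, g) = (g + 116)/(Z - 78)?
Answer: 103307/37 ≈ 2792.1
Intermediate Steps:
L(Z, g) = (116 + g)/(-78 + Z)
2796 + L(4, 174) = 2796 + (116 + 174)/(-78 + 4) = 2796 + 290/(-74) = 2796 - 1/74*290 = 2796 - 145/37 = 103307/37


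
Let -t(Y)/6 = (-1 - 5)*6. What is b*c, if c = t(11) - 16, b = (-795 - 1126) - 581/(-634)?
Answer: -121733300/317 ≈ -3.8402e+5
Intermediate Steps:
b = -1217333/634 (b = -1921 - 581*(-1/634) = -1921 + 581/634 = -1217333/634 ≈ -1920.1)
t(Y) = 216 (t(Y) = -6*(-1 - 5)*6 = -(-36)*6 = -6*(-36) = 216)
c = 200 (c = 216 - 16 = 200)
b*c = -1217333/634*200 = -121733300/317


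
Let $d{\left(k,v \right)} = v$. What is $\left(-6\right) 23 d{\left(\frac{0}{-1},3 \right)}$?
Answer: $-414$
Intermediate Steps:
$\left(-6\right) 23 d{\left(\frac{0}{-1},3 \right)} = \left(-6\right) 23 \cdot 3 = \left(-138\right) 3 = -414$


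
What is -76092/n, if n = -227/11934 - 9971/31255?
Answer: 28382100659640/126088799 ≈ 2.2510e+5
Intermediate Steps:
n = -126088799/372997170 (n = -227*1/11934 - 9971*1/31255 = -227/11934 - 9971/31255 = -126088799/372997170 ≈ -0.33804)
-76092/n = -76092/(-126088799/372997170) = -76092*(-372997170/126088799) = 28382100659640/126088799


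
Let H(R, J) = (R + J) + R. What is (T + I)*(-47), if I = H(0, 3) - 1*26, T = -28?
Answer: 2397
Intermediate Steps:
H(R, J) = J + 2*R (H(R, J) = (J + R) + R = J + 2*R)
I = -23 (I = (3 + 2*0) - 1*26 = (3 + 0) - 26 = 3 - 26 = -23)
(T + I)*(-47) = (-28 - 23)*(-47) = -51*(-47) = 2397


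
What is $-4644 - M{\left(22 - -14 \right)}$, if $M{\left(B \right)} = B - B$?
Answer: $-4644$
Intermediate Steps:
$M{\left(B \right)} = 0$
$-4644 - M{\left(22 - -14 \right)} = -4644 - 0 = -4644 + 0 = -4644$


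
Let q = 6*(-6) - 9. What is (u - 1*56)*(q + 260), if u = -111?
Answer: -35905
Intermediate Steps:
q = -45 (q = -36 - 9 = -45)
(u - 1*56)*(q + 260) = (-111 - 1*56)*(-45 + 260) = (-111 - 56)*215 = -167*215 = -35905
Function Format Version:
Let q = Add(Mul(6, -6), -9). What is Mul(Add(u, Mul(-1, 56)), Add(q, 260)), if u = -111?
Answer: -35905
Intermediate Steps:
q = -45 (q = Add(-36, -9) = -45)
Mul(Add(u, Mul(-1, 56)), Add(q, 260)) = Mul(Add(-111, Mul(-1, 56)), Add(-45, 260)) = Mul(Add(-111, -56), 215) = Mul(-167, 215) = -35905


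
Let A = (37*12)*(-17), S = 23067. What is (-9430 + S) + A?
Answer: 6089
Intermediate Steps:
A = -7548 (A = 444*(-17) = -7548)
(-9430 + S) + A = (-9430 + 23067) - 7548 = 13637 - 7548 = 6089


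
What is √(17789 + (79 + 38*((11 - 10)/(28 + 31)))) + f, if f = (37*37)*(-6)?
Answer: -8214 + 5*√2488030/59 ≈ -8080.3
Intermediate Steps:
f = -8214 (f = 1369*(-6) = -8214)
√(17789 + (79 + 38*((11 - 10)/(28 + 31)))) + f = √(17789 + (79 + 38*((11 - 10)/(28 + 31)))) - 8214 = √(17789 + (79 + 38*(1/59))) - 8214 = √(17789 + (79 + 38/59)) - 8214 = √(17789 + 4699/59) - 8214 = √(1054250/59) - 8214 = 5*√2488030/59 - 8214 = -8214 + 5*√2488030/59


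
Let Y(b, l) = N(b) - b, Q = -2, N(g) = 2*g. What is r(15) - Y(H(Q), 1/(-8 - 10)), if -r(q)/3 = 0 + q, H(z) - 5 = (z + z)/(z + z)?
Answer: -51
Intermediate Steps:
H(z) = 6 (H(z) = 5 + (z + z)/(z + z) = 5 + (2*z)/((2*z)) = 5 + (2*z)*(1/(2*z)) = 5 + 1 = 6)
Y(b, l) = b (Y(b, l) = 2*b - b = b)
r(q) = -3*q (r(q) = -3*(0 + q) = -3*q)
r(15) - Y(H(Q), 1/(-8 - 10)) = -3*15 - 1*6 = -45 - 6 = -51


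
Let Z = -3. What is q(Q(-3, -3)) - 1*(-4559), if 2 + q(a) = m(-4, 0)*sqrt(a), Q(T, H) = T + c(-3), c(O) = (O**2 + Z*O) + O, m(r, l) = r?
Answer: 4557 - 8*sqrt(3) ≈ 4543.1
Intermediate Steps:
c(O) = O**2 - 2*O (c(O) = (O**2 - 3*O) + O = O**2 - 2*O)
Q(T, H) = 15 + T (Q(T, H) = T - 3*(-2 - 3) = T - 3*(-5) = T + 15 = 15 + T)
q(a) = -2 - 4*sqrt(a)
q(Q(-3, -3)) - 1*(-4559) = (-2 - 4*sqrt(15 - 3)) - 1*(-4559) = (-2 - 8*sqrt(3)) + 4559 = 4557 - 8*sqrt(3)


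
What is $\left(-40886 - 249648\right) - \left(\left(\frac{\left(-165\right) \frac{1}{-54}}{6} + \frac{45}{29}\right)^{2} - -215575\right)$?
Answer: $- \frac{4964679438241}{9809424} \approx -5.0611 \cdot 10^{5}$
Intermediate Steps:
$\left(-40886 - 249648\right) - \left(\left(\frac{\left(-165\right) \frac{1}{-54}}{6} + \frac{45}{29}\right)^{2} - -215575\right) = -290534 - \left(\left(\left(-165\right) \left(- \frac{1}{54}\right) \frac{1}{6} + 45 \cdot \frac{1}{29}\right)^{2} + 215575\right) = -290534 - \left(\left(\frac{55}{18} \cdot \frac{1}{6} + \frac{45}{29}\right)^{2} + 215575\right) = -290534 - \left(\left(\frac{55}{108} + \frac{45}{29}\right)^{2} + 215575\right) = -290534 - \left(\left(\frac{6455}{3132}\right)^{2} + 215575\right) = -290534 - \left(\frac{41667025}{9809424} + 215575\right) = -290534 - \frac{2114708245825}{9809424} = - \frac{4964679438241}{9809424}$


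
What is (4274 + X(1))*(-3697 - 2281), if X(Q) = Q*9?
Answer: -25603774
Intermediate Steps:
X(Q) = 9*Q
(4274 + X(1))*(-3697 - 2281) = (4274 + 9*1)*(-3697 - 2281) = (4274 + 9)*(-5978) = 4283*(-5978) = -25603774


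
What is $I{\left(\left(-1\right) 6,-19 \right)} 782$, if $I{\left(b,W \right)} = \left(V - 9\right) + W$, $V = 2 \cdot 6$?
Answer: $-12512$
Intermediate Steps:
$V = 12$
$I{\left(b,W \right)} = 3 + W$ ($I{\left(b,W \right)} = \left(12 - 9\right) + W = 3 + W$)
$I{\left(\left(-1\right) 6,-19 \right)} 782 = \left(3 - 19\right) 782 = \left(-16\right) 782 = -12512$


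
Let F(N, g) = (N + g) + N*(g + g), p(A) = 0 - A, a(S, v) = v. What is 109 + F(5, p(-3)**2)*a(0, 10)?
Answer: 1149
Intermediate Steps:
p(A) = -A
F(N, g) = N + g + 2*N*g (F(N, g) = (N + g) + N*(2*g) = (N + g) + 2*N*g = N + g + 2*N*g)
109 + F(5, p(-3)**2)*a(0, 10) = 109 + (5 + (-1*(-3))**2 + 2*5*(-1*(-3))**2)*10 = 109 + (5 + 3**2 + 2*5*3**2)*10 = 109 + (5 + 9 + 2*5*9)*10 = 109 + (5 + 9 + 90)*10 = 109 + 104*10 = 109 + 1040 = 1149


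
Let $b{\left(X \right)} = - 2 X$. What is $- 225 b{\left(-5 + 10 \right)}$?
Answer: $2250$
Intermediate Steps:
$- 225 b{\left(-5 + 10 \right)} = - 225 \left(- 2 \left(-5 + 10\right)\right) = - 225 \left(\left(-2\right) 5\right) = \left(-225\right) \left(-10\right) = 2250$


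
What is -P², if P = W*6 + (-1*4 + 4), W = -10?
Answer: -3600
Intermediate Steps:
P = -60 (P = -10*6 + (-1*4 + 4) = -60 + (-4 + 4) = -60 + 0 = -60)
-P² = -1*(-60)² = -1*3600 = -3600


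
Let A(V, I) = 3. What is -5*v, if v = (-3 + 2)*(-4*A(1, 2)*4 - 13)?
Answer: -305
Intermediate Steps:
v = 61 (v = (-3 + 2)*(-4*3*4 - 13) = -(-12*4 - 13) = -(-48 - 13) = -1*(-61) = 61)
-5*v = -5*61 = -305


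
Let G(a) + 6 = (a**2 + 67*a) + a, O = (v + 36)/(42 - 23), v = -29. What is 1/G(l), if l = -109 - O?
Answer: 361/1631142 ≈ 0.00022132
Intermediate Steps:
O = 7/19 (O = (-29 + 36)/(42 - 23) = 7/19 ≈ 0.36842)
l = -2078/19 (l = -109 - 1*7/19 = -109 - 7/19 = -2078/19 ≈ -109.37)
G(a) = -6 + a**2 + 68*a (G(a) = -6 + ((a**2 + 67*a) + a) = -6 + (a**2 + 68*a) = -6 + a**2 + 68*a)
1/G(l) = 1/(-6 + (-2078/19)**2 + 68*(-2078/19)) = 1/(-6 + 4318084/361 - 141304/19) = 1/(1631142/361) = 361/1631142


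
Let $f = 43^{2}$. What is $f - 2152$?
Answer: $-303$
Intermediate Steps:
$f = 1849$
$f - 2152 = 1849 - 2152 = -303$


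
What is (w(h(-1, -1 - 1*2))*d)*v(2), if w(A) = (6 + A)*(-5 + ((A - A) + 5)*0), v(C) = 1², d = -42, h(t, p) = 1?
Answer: 1470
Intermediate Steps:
v(C) = 1
w(A) = -30 - 5*A (w(A) = (6 + A)*(-5 + (0 + 5)*0) = (6 + A)*(-5 + 5*0) = (6 + A)*(-5 + 0) = (6 + A)*(-5) = -30 - 5*A)
(w(h(-1, -1 - 1*2))*d)*v(2) = ((-30 - 5*1)*(-42))*1 = ((-30 - 5)*(-42))*1 = -35*(-42)*1 = 1470*1 = 1470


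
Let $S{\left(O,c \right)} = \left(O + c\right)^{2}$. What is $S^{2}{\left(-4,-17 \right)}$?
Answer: $194481$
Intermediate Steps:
$S^{2}{\left(-4,-17 \right)} = \left(\left(-4 - 17\right)^{2}\right)^{2} = \left(\left(-21\right)^{2}\right)^{2} = 441^{2} = 194481$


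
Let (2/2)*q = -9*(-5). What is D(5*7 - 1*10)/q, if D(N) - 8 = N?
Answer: 11/15 ≈ 0.73333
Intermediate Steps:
D(N) = 8 + N
q = 45 (q = -9*(-5) = 45)
D(5*7 - 1*10)/q = (8 + (5*7 - 1*10))/45 = (8 + (35 - 10))*(1/45) = (8 + 25)*(1/45) = 33*(1/45) = 11/15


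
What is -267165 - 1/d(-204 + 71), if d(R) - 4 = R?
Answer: -34464284/129 ≈ -2.6717e+5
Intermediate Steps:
d(R) = 4 + R
-267165 - 1/d(-204 + 71) = -267165 - 1/(4 + (-204 + 71)) = -267165 - 1/(4 - 133) = -267165 - 1/(-129) = -267165 - 1*(-1/129) = -267165 + 1/129 = -34464284/129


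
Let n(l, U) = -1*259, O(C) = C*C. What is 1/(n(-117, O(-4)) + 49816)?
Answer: 1/49557 ≈ 2.0179e-5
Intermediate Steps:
O(C) = C²
n(l, U) = -259
1/(n(-117, O(-4)) + 49816) = 1/(-259 + 49816) = 1/49557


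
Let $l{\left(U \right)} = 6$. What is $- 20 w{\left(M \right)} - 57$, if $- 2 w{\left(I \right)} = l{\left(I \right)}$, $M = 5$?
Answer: $3$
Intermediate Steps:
$w{\left(I \right)} = -3$ ($w{\left(I \right)} = \left(- \frac{1}{2}\right) 6 = -3$)
$- 20 w{\left(M \right)} - 57 = \left(-20\right) \left(-3\right) - 57 = 60 - 57 = 3$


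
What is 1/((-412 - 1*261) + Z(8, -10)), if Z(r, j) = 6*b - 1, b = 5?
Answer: -1/644 ≈ -0.0015528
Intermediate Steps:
Z(r, j) = 29 (Z(r, j) = 6*5 - 1 = 30 - 1 = 29)
1/((-412 - 1*261) + Z(8, -10)) = 1/((-412 - 1*261) + 29) = 1/((-412 - 261) + 29) = 1/(-673 + 29) = 1/(-644) = -1/644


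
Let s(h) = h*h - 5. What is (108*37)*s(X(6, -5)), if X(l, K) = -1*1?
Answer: -15984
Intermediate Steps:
X(l, K) = -1
s(h) = -5 + h² (s(h) = h² - 5 = -5 + h²)
(108*37)*s(X(6, -5)) = (108*37)*(-5 + (-1)²) = 3996*(-5 + 1) = 3996*(-4) = -15984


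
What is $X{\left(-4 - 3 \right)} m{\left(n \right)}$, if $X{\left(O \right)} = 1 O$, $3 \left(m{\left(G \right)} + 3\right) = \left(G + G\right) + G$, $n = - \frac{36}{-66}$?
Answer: $\frac{189}{11} \approx 17.182$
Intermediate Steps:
$n = \frac{6}{11}$ ($n = \left(-36\right) \left(- \frac{1}{66}\right) = \frac{6}{11} \approx 0.54545$)
$m{\left(G \right)} = -3 + G$ ($m{\left(G \right)} = -3 + \frac{\left(G + G\right) + G}{3} = -3 + \frac{2 G + G}{3} = -3 + \frac{3 G}{3} = -3 + G$)
$X{\left(O \right)} = O$
$X{\left(-4 - 3 \right)} m{\left(n \right)} = \left(-4 - 3\right) \left(-3 + \frac{6}{11}\right) = \left(-4 - 3\right) \left(- \frac{27}{11}\right) = \left(-7\right) \left(- \frac{27}{11}\right) = \frac{189}{11}$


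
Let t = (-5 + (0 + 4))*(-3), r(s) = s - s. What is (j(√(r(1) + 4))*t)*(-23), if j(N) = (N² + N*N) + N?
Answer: -690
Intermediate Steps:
r(s) = 0
j(N) = N + 2*N² (j(N) = (N² + N²) + N = 2*N² + N = N + 2*N²)
t = 3 (t = (-5 + 4)*(-3) = -1*(-3) = 3)
(j(√(r(1) + 4))*t)*(-23) = ((√(0 + 4)*(1 + 2*√(0 + 4)))*3)*(-23) = ((√4*(1 + 2*√4))*3)*(-23) = ((2*(1 + 2*2))*3)*(-23) = ((2*(1 + 4))*3)*(-23) = ((2*5)*3)*(-23) = (10*3)*(-23) = 30*(-23) = -690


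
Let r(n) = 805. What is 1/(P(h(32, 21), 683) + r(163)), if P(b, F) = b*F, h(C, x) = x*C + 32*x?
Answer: 1/918757 ≈ 1.0884e-6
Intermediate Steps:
h(C, x) = 32*x + C*x (h(C, x) = C*x + 32*x = 32*x + C*x)
P(b, F) = F*b
1/(P(h(32, 21), 683) + r(163)) = 1/(683*(21*(32 + 32)) + 805) = 1/(683*(21*64) + 805) = 1/(683*1344 + 805) = 1/(917952 + 805) = 1/918757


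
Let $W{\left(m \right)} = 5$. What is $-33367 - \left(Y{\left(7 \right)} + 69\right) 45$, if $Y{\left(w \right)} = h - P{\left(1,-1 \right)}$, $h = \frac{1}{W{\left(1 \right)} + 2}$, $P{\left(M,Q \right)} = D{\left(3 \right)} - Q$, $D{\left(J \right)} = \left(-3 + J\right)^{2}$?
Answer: $- \frac{255034}{7} \approx -36433.0$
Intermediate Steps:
$P{\left(M,Q \right)} = - Q$ ($P{\left(M,Q \right)} = \left(-3 + 3\right)^{2} - Q = 0^{2} - Q = 0 - Q = - Q$)
$h = \frac{1}{7}$ ($h = \frac{1}{5 + 2} = \frac{1}{7} \approx 0.14286$)
$Y{\left(w \right)} = - \frac{6}{7}$ ($Y{\left(w \right)} = \frac{1}{7} - \left(-1\right) \left(-1\right) = \frac{1}{7} - 1 = - \frac{6}{7}$)
$-33367 - \left(Y{\left(7 \right)} + 69\right) 45 = -33367 - \left(- \frac{6}{7} + 69\right) 45 = -33367 - \frac{477}{7} \cdot 45 = -33367 - \frac{21465}{7} = - \frac{255034}{7}$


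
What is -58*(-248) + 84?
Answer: 14468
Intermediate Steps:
-58*(-248) + 84 = 14384 + 84 = 14468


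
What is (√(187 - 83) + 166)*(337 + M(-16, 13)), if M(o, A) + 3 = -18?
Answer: 52456 + 632*√26 ≈ 55679.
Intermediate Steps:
M(o, A) = -21 (M(o, A) = -3 - 18 = -21)
(√(187 - 83) + 166)*(337 + M(-16, 13)) = (√(187 - 83) + 166)*(337 - 21) = (√104 + 166)*316 = (2*√26 + 166)*316 = (166 + 2*√26)*316 = 52456 + 632*√26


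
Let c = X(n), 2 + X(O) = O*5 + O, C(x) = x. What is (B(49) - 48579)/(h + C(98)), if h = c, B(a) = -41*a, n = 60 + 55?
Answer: -25294/393 ≈ -64.361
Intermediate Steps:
n = 115
X(O) = -2 + 6*O (X(O) = -2 + (O*5 + O) = -2 + (5*O + O) = -2 + 6*O)
c = 688 (c = -2 + 6*115 = -2 + 690 = 688)
h = 688
(B(49) - 48579)/(h + C(98)) = (-41*49 - 48579)/(688 + 98) = (-2009 - 48579)/786 = -50588*1/786 = -25294/393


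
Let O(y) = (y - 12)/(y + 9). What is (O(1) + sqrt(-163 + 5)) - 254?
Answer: -2551/10 + I*sqrt(158) ≈ -255.1 + 12.57*I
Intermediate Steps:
O(y) = (-12 + y)/(9 + y)
(O(1) + sqrt(-163 + 5)) - 254 = ((-12 + 1)/(9 + 1) + sqrt(-163 + 5)) - 254 = (-11/10 + sqrt(-158)) - 254 = ((1/10)*(-11) + I*sqrt(158)) - 254 = (-11/10 + I*sqrt(158)) - 254 = -2551/10 + I*sqrt(158)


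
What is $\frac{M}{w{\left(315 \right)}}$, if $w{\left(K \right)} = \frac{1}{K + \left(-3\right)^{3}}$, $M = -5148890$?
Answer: $-1482880320$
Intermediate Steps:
$w{\left(K \right)} = \frac{1}{-27 + K}$ ($w{\left(K \right)} = \frac{1}{K - 27} = \frac{1}{-27 + K}$)
$\frac{M}{w{\left(315 \right)}} = - \frac{5148890}{\frac{1}{-27 + 315}} = - \frac{5148890}{\frac{1}{288}} = - 5148890 \frac{1}{\frac{1}{288}} = \left(-5148890\right) 288 = -1482880320$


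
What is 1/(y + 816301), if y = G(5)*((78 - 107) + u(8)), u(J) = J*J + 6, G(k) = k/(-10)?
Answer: 2/1632561 ≈ 1.2251e-6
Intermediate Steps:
G(k) = -k/10 (G(k) = k*(-⅒) = -k/10)
u(J) = 6 + J² (u(J) = J² + 6 = 6 + J²)
y = -41/2 (y = (-⅒*5)*((78 - 107) + (6 + 8²)) = -(-29 + (6 + 64))/2 = -(-29 + 70)/2 = -½*41 = -41/2 ≈ -20.500)
1/(y + 816301) = 1/(-41/2 + 816301) = 1/(1632561/2) = 2/1632561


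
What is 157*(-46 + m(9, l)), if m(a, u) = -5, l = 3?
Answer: -8007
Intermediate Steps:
157*(-46 + m(9, l)) = 157*(-46 - 5) = 157*(-51) = -8007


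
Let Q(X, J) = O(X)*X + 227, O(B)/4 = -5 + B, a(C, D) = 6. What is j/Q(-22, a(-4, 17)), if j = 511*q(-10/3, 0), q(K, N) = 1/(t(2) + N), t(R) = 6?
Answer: 511/15618 ≈ 0.032719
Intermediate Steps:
O(B) = -20 + 4*B (O(B) = 4*(-5 + B) = -20 + 4*B)
q(K, N) = 1/(6 + N)
Q(X, J) = 227 + X*(-20 + 4*X) (Q(X, J) = (-20 + 4*X)*X + 227 = X*(-20 + 4*X) + 227 = 227 + X*(-20 + 4*X))
j = 511/6 (j = 511/(6 + 0) = 511/6 ≈ 85.167)
j/Q(-22, a(-4, 17)) = 511/(6*(227 + 4*(-22)*(-5 - 22))) = 511/(6*(227 + 4*(-22)*(-27))) = 511/(6*(227 + 2376)) = (511/6)/2603 = (511/6)*(1/2603) = 511/15618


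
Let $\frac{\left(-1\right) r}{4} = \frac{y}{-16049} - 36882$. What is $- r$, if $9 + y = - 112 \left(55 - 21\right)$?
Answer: $- \frac{215241964}{1459} \approx -1.4753 \cdot 10^{5}$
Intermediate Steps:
$y = -3817$ ($y = -9 - 112 \left(55 - 21\right) = -9 - 3808 = -3817$)
$r = \frac{215241964}{1459}$ ($r = - 4 \left(- \frac{3817}{-16049} - 36882\right) = - 4 \left(\left(-3817\right) \left(- \frac{1}{16049}\right) - 36882\right) = - 4 \left(\frac{347}{1459} - 36882\right) = \left(-4\right) \left(- \frac{53810491}{1459}\right) = \frac{215241964}{1459} \approx 1.4753 \cdot 10^{5}$)
$- r = \left(-1\right) \frac{215241964}{1459} = - \frac{215241964}{1459}$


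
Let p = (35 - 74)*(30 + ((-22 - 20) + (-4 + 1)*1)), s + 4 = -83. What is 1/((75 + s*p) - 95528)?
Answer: -1/146348 ≈ -6.8330e-6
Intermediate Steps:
s = -87 (s = -4 - 83 = -87)
p = 585 (p = -39*(30 + (-42 - 3*1)) = -39*(30 + (-42 - 3)) = -39*(30 - 45) = -39*(-15) = 585)
1/((75 + s*p) - 95528) = 1/((75 - 87*585) - 95528) = 1/((75 - 50895) - 95528) = 1/(-50820 - 95528) = 1/(-146348) = -1/146348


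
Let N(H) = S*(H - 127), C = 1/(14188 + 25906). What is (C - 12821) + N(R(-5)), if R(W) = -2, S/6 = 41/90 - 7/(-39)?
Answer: -34693899451/2606110 ≈ -13313.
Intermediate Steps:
S = 743/195 (S = 6*(41/90 - 7/(-39)) = 6*(41*(1/90) - 7*(-1/39)) = 6*(41/90 + 7/39) = 6*(743/1170) = 743/195 ≈ 3.8103)
C = 1/40094 ≈ 2.4941e-5
N(H) = -94361/195 + 743*H/195 (N(H) = 743*(H - 127)/195 = 743*(-127 + H)/195 = -94361/195 + 743*H/195)
(C - 12821) + N(R(-5)) = (1/40094 - 12821) + (-94361/195 + (743/195)*(-2)) = -514045173/40094 + (-94361/195 - 1486/195) = -514045173/40094 - 31949/65 = -34693899451/2606110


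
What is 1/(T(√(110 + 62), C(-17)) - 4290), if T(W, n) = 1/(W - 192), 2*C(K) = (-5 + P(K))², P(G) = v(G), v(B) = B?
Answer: -157408872/675284884561 + 2*√43/675284884561 ≈ -0.00023310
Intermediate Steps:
P(G) = G
C(K) = (-5 + K)²/2
T(W, n) = 1/(-192 + W)
1/(T(√(110 + 62), C(-17)) - 4290) = 1/(1/(-192 + √(110 + 62)) - 4290) = 1/(1/(-192 + √172) - 4290) = 1/(1/(-192 + 2*√43) - 4290) = 1/(-4290 + 1/(-192 + 2*√43))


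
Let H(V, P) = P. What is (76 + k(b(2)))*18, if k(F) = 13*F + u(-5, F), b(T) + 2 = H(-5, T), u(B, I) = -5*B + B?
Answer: 1728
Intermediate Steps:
u(B, I) = -4*B
b(T) = -2 + T
k(F) = 20 + 13*F (k(F) = 13*F - 4*(-5) = 13*F + 20 = 20 + 13*F)
(76 + k(b(2)))*18 = (76 + (20 + 13*(-2 + 2)))*18 = (76 + (20 + 13*0))*18 = (76 + (20 + 0))*18 = (76 + 20)*18 = 96*18 = 1728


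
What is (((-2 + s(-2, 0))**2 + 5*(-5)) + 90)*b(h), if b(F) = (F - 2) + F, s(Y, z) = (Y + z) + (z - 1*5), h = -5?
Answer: -1752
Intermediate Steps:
s(Y, z) = -5 + Y + 2*z (s(Y, z) = (Y + z) + (z - 5) = (Y + z) + (-5 + z) = -5 + Y + 2*z)
b(F) = -2 + 2*F (b(F) = (-2 + F) + F = -2 + 2*F)
(((-2 + s(-2, 0))**2 + 5*(-5)) + 90)*b(h) = (((-2 + (-5 - 2 + 2*0))**2 + 5*(-5)) + 90)*(-2 + 2*(-5)) = (((-2 + (-5 - 2 + 0))**2 - 25) + 90)*(-2 - 10) = (((-2 - 7)**2 - 25) + 90)*(-12) = (((-9)**2 - 25) + 90)*(-12) = ((81 - 25) + 90)*(-12) = (56 + 90)*(-12) = 146*(-12) = -1752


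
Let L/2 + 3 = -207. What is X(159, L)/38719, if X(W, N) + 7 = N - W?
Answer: -586/38719 ≈ -0.015135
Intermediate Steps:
L = -420 (L = -6 + 2*(-207) = -6 - 414 = -420)
X(W, N) = -7 + N - W (X(W, N) = -7 + (N - W) = -7 + N - W)
X(159, L)/38719 = (-7 - 420 - 1*159)/38719 = (-7 - 420 - 159)*(1/38719) = -586*1/38719 = -586/38719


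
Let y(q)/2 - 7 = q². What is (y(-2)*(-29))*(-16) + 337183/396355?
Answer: 4046329023/396355 ≈ 10209.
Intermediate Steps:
y(q) = 14 + 2*q²
(y(-2)*(-29))*(-16) + 337183/396355 = ((14 + 2*(-2)²)*(-29))*(-16) + 337183/396355 = ((14 + 2*4)*(-29))*(-16) + 337183*(1/396355) = ((14 + 8)*(-29))*(-16) + 337183/396355 = (22*(-29))*(-16) + 337183/396355 = -638*(-16) + 337183/396355 = 10208 + 337183/396355 = 4046329023/396355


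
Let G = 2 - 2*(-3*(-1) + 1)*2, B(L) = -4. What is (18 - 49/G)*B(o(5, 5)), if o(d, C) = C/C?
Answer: -86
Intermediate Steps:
o(d, C) = 1
G = -14 (G = 2 - 2*(3 + 1)*2 = 2 - 8*2 = 2 - 2*8 = 2 - 16 = -14)
(18 - 49/G)*B(o(5, 5)) = (18 - 49/(-14))*(-4) = (18 - 49*(-1/14))*(-4) = (18 + 7/2)*(-4) = (43/2)*(-4) = -86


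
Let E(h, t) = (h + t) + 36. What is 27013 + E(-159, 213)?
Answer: 27103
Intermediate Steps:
E(h, t) = 36 + h + t
27013 + E(-159, 213) = 27013 + (36 - 159 + 213) = 27013 + 90 = 27103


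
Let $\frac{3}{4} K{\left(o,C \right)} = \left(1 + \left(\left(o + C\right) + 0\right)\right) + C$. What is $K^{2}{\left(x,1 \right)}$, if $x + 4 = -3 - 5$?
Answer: $144$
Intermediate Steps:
$x = -12$ ($x = -4 - 8 = -12$)
$K{\left(o,C \right)} = \frac{4}{3} + \frac{4 o}{3} + \frac{8 C}{3}$ ($K{\left(o,C \right)} = \frac{4 \left(\left(1 + \left(\left(o + C\right) + 0\right)\right) + C\right)}{3} = \frac{4 \left(\left(1 + \left(\left(C + o\right) + 0\right)\right) + C\right)}{3} = \frac{4 \left(\left(1 + \left(C + o\right)\right) + C\right)}{3} = \frac{4 \left(\left(1 + C + o\right) + C\right)}{3} = \frac{4 \left(1 + o + 2 C\right)}{3} = \frac{4}{3} + \frac{4 o}{3} + \frac{8 C}{3}$)
$K^{2}{\left(x,1 \right)} = \left(\frac{4}{3} + \frac{4}{3} \left(-12\right) + \frac{8}{3} \cdot 1\right)^{2} = \left(\frac{4}{3} - 16 + \frac{8}{3}\right)^{2} = \left(-12\right)^{2} = 144$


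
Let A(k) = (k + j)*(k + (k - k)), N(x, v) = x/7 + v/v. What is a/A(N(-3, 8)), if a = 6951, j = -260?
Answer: -340599/7264 ≈ -46.889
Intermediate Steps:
N(x, v) = 1 + x/7 (N(x, v) = x*(1/7) + 1 = x/7 + 1 = 1 + x/7)
A(k) = k*(-260 + k) (A(k) = (k - 260)*(k + (k - k)) = (-260 + k)*(k + 0) = (-260 + k)*k = k*(-260 + k))
a/A(N(-3, 8)) = 6951/(((1 + (1/7)*(-3))*(-260 + (1 + (1/7)*(-3))))) = 6951/(((1 - 3/7)*(-260 + (1 - 3/7)))) = 6951/((4*(-260 + 4/7)/7)) = 6951/(((4/7)*(-1816/7))) = 6951/(-7264/49) = 6951*(-49/7264) = -340599/7264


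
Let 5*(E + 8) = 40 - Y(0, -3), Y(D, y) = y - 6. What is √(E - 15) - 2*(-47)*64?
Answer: 6016 + I*√330/5 ≈ 6016.0 + 3.6332*I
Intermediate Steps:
Y(D, y) = -6 + y
E = 9/5 (E = -8 + (40 - (-6 - 3))/5 = -8 + (40 - 1*(-9))/5 = -8 + (40 + 9)/5 = -8 + (⅕)*49 = -8 + 49/5 = 9/5 ≈ 1.8000)
√(E - 15) - 2*(-47)*64 = √(9/5 - 15) - 2*(-47)*64 = √(-66/5) + 94*64 = I*√330/5 + 6016 = 6016 + I*√330/5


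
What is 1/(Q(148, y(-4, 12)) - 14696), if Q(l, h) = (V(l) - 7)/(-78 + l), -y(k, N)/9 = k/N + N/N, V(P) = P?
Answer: -70/1028579 ≈ -6.8055e-5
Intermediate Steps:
y(k, N) = -9 - 9*k/N (y(k, N) = -9*(k/N + N/N) = -9*(k/N + 1) = -9*(1 + k/N) = -9 - 9*k/N)
Q(l, h) = (-7 + l)/(-78 + l) (Q(l, h) = (l - 7)/(-78 + l) = (-7 + l)/(-78 + l))
1/(Q(148, y(-4, 12)) - 14696) = 1/((-7 + 148)/(-78 + 148) - 14696) = 1/(141/70 - 14696) = 1/(-1028579/70) = -70/1028579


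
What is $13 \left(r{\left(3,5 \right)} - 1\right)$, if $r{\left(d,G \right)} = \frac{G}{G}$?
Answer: $0$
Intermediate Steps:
$r{\left(d,G \right)} = 1$
$13 \left(r{\left(3,5 \right)} - 1\right) = 13 \left(1 - 1\right) = 13 \cdot 0 = 0$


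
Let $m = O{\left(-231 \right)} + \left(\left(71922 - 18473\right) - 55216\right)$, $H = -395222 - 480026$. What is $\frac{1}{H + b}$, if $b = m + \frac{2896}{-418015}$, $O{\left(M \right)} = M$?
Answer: $- \frac{418015}{366701989586} \approx -1.1399 \cdot 10^{-6}$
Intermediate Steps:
$H = -875248$ ($H = -395222 - 480026 = -875248$)
$m = -1998$ ($m = -231 + \left(\left(71922 - 18473\right) - 55216\right) = -231 + \left(53449 - 55216\right) = -231 - 1767 = -1998$)
$b = - \frac{835196866}{418015}$ ($b = -1998 + \frac{2896}{-418015} = -1998 + 2896 \left(- \frac{1}{418015}\right) = -1998 - \frac{2896}{418015} = - \frac{835196866}{418015} \approx -1998.0$)
$\frac{1}{H + b} = \frac{1}{-875248 - \frac{835196866}{418015}} = \frac{1}{- \frac{366701989586}{418015}} = - \frac{418015}{366701989586}$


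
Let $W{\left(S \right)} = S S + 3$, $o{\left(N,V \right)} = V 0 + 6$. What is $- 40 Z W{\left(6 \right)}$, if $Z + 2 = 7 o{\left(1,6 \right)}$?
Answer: $-62400$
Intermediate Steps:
$o{\left(N,V \right)} = 6$ ($o{\left(N,V \right)} = 0 + 6 = 6$)
$W{\left(S \right)} = 3 + S^{2}$ ($W{\left(S \right)} = S^{2} + 3 = 3 + S^{2}$)
$Z = 40$ ($Z = -2 + 7 \cdot 6 = -2 + 42 = 40$)
$- 40 Z W{\left(6 \right)} = \left(-40\right) 40 \left(3 + 6^{2}\right) = - 1600 \left(3 + 36\right) = \left(-1600\right) 39 = -62400$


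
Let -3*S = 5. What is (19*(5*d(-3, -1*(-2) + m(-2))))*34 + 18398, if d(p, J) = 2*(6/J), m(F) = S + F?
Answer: -4858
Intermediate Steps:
S = -5/3 (S = -⅓*5 = -5/3 ≈ -1.6667)
m(F) = -5/3 + F
d(p, J) = 12/J
(19*(5*d(-3, -1*(-2) + m(-2))))*34 + 18398 = (19*(5*(12/(-1*(-2) + (-5/3 - 2)))))*34 + 18398 = (19*(5*(12/(2 - 11/3))))*34 + 18398 = (19*(5*(12/(-5/3))))*34 + 18398 = (19*(5*(12*(-⅗))))*34 + 18398 = (19*(5*(-36/5)))*34 + 18398 = (19*(-36))*34 + 18398 = -684*34 + 18398 = -23256 + 18398 = -4858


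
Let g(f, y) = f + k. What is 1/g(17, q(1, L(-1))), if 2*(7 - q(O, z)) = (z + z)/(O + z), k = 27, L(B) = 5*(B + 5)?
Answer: 1/44 ≈ 0.022727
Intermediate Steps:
L(B) = 25 + 5*B (L(B) = 5*(5 + B) = 25 + 5*B)
q(O, z) = 7 - z/(O + z) (q(O, z) = 7 - (z + z)/(2*(O + z)) = 7 - 2*z/(2*(O + z)) = 7 - z/(O + z))
g(f, y) = 27 + f (g(f, y) = f + 27 = 27 + f)
1/g(17, q(1, L(-1))) = 1/(27 + 17) = 1/44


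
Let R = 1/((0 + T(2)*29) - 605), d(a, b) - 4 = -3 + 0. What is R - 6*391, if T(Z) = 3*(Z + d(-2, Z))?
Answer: -807025/344 ≈ -2346.0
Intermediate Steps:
d(a, b) = 1 (d(a, b) = 4 + (-3 + 0) = 4 - 3 = 1)
T(Z) = 3 + 3*Z (T(Z) = 3*(Z + 1) = 3*(1 + Z) = 3 + 3*Z)
R = -1/344 (R = 1/((0 + (3 + 3*2)*29) - 605) = 1/((0 + (3 + 6)*29) - 605) = 1/((0 + 9*29) - 605) = 1/((0 + 261) - 605) = 1/(261 - 605) = 1/(-344) = -1/344 ≈ -0.0029070)
R - 6*391 = -1/344 - 6*391 = -1/344 - 2346 = -807025/344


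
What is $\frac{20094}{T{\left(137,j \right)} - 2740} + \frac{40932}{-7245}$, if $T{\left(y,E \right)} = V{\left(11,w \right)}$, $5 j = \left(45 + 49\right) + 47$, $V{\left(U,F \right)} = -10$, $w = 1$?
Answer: $- \frac{2868267}{221375} \approx -12.957$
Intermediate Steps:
$j = \frac{141}{5}$ ($j = \frac{\left(45 + 49\right) + 47}{5} = \frac{94 + 47}{5} = \frac{1}{5} \cdot 141 = \frac{141}{5} \approx 28.2$)
$T{\left(y,E \right)} = -10$
$\frac{20094}{T{\left(137,j \right)} - 2740} + \frac{40932}{-7245} = \frac{20094}{-10 - 2740} + \frac{40932}{-7245} = \frac{20094}{-10 - 2740} + 40932 \left(- \frac{1}{7245}\right) = \frac{20094}{-2750} - \frac{4548}{805} = 20094 \left(- \frac{1}{2750}\right) - \frac{4548}{805} = - \frac{10047}{1375} - \frac{4548}{805} = - \frac{2868267}{221375}$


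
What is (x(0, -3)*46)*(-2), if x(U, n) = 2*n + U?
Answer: 552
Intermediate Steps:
x(U, n) = U + 2*n
(x(0, -3)*46)*(-2) = ((0 + 2*(-3))*46)*(-2) = ((0 - 6)*46)*(-2) = -6*46*(-2) = -276*(-2) = 552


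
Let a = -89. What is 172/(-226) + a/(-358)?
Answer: -20731/40454 ≈ -0.51246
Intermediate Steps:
172/(-226) + a/(-358) = 172/(-226) - 89/(-358) = 172*(-1/226) - 89*(-1/358) = -86/113 + 89/358 = -20731/40454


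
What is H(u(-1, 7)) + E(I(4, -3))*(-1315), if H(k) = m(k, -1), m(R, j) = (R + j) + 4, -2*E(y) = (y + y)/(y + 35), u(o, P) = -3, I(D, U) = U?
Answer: -3945/32 ≈ -123.28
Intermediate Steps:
E(y) = -y/(35 + y) (E(y) = -(y + y)/(2*(y + 35)) = -2*y/(2*(35 + y)) = -y/(35 + y))
m(R, j) = 4 + R + j
H(k) = 3 + k (H(k) = 4 + k - 1 = 3 + k)
H(u(-1, 7)) + E(I(4, -3))*(-1315) = (3 - 3) - 1*(-3)/(35 - 3)*(-1315) = 0 - 1*(-3)/32*(-1315) = 0 - 1*(-3)*1/32*(-1315) = 0 + (3/32)*(-1315) = 0 - 3945/32 = -3945/32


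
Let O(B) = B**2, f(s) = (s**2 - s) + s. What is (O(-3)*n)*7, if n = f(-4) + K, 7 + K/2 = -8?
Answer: -882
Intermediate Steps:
K = -30 (K = -14 + 2*(-8) = -14 - 16 = -30)
f(s) = s**2
n = -14 (n = (-4)**2 - 30 = 16 - 30 = -14)
(O(-3)*n)*7 = ((-3)**2*(-14))*7 = (9*(-14))*7 = -126*7 = -882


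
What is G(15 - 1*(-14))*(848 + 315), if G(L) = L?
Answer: 33727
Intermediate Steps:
G(15 - 1*(-14))*(848 + 315) = (15 - 1*(-14))*(848 + 315) = (15 + 14)*1163 = 29*1163 = 33727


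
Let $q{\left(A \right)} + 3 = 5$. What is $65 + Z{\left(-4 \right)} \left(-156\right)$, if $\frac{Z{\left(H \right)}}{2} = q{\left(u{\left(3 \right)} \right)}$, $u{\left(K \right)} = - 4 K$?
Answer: $-559$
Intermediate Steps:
$q{\left(A \right)} = 2$ ($q{\left(A \right)} = -3 + 5 = 2$)
$Z{\left(H \right)} = 4$ ($Z{\left(H \right)} = 2 \cdot 2 = 4$)
$65 + Z{\left(-4 \right)} \left(-156\right) = 65 + 4 \left(-156\right) = 65 - 624 = -559$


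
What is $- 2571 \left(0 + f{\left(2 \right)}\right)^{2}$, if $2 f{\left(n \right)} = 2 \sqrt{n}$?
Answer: $-5142$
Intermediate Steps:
$f{\left(n \right)} = \sqrt{n}$ ($f{\left(n \right)} = \frac{2 \sqrt{n}}{2} = \sqrt{n}$)
$- 2571 \left(0 + f{\left(2 \right)}\right)^{2} = - 2571 \left(0 + \sqrt{2}\right)^{2} = - 2571 \left(\sqrt{2}\right)^{2} = \left(-2571\right) 2 = -5142$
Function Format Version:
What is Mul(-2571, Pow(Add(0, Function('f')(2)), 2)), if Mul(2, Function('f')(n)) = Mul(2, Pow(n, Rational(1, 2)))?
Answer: -5142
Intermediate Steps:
Function('f')(n) = Pow(n, Rational(1, 2)) (Function('f')(n) = Mul(Rational(1, 2), Mul(2, Pow(n, Rational(1, 2)))) = Pow(n, Rational(1, 2)))
Mul(-2571, Pow(Add(0, Function('f')(2)), 2)) = Mul(-2571, Pow(Add(0, Pow(2, Rational(1, 2))), 2)) = Mul(-2571, Pow(Pow(2, Rational(1, 2)), 2)) = Mul(-2571, 2) = -5142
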